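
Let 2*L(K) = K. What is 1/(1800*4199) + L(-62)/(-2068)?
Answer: 58576567/3907589400 ≈ 0.014990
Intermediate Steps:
L(K) = K/2
1/(1800*4199) + L(-62)/(-2068) = 1/(1800*4199) + ((½)*(-62))/(-2068) = (1/1800)*(1/4199) - 31*(-1/2068) = 1/7558200 + 31/2068 = 58576567/3907589400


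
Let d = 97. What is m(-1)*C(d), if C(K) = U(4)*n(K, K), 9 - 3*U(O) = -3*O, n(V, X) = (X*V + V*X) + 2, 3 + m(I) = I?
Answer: -526960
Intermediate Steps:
m(I) = -3 + I
n(V, X) = 2 + 2*V*X (n(V, X) = (V*X + V*X) + 2 = 2*V*X + 2 = 2 + 2*V*X)
U(O) = 3 + O (U(O) = 3 - (-1)*O = 3 + O)
C(K) = 14 + 14*K**2 (C(K) = (3 + 4)*(2 + 2*K*K) = 7*(2 + 2*K**2) = 14 + 14*K**2)
m(-1)*C(d) = (-3 - 1)*(14 + 14*97**2) = -4*(14 + 14*9409) = -4*(14 + 131726) = -4*131740 = -526960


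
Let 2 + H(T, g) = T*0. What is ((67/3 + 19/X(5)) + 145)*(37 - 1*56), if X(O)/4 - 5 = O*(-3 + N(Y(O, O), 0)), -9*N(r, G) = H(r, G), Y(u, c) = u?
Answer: -3042413/960 ≈ -3169.2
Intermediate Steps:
H(T, g) = -2 (H(T, g) = -2 + T*0 = -2 + 0 = -2)
N(r, G) = 2/9 (N(r, G) = -⅑*(-2) = 2/9)
X(O) = 20 - 100*O/9 (X(O) = 20 + 4*(O*(-3 + 2/9)) = 20 + 4*(O*(-25/9)) = 20 + 4*(-25*O/9) = 20 - 100*O/9)
((67/3 + 19/X(5)) + 145)*(37 - 1*56) = ((67/3 + 19/(20 - 100/9*5)) + 145)*(37 - 1*56) = ((67*(⅓) + 19/(20 - 500/9)) + 145)*(37 - 56) = ((67/3 + 19/(-320/9)) + 145)*(-19) = ((67/3 + 19*(-9/320)) + 145)*(-19) = ((67/3 - 171/320) + 145)*(-19) = (20927/960 + 145)*(-19) = (160127/960)*(-19) = -3042413/960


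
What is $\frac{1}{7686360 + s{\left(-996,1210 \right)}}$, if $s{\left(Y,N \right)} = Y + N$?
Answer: $\frac{1}{7686574} \approx 1.301 \cdot 10^{-7}$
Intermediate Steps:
$s{\left(Y,N \right)} = N + Y$
$\frac{1}{7686360 + s{\left(-996,1210 \right)}} = \frac{1}{7686360 + \left(1210 - 996\right)} = \frac{1}{7686360 + 214} = \frac{1}{7686574}$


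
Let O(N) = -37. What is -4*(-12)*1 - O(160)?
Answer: 85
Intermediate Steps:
-4*(-12)*1 - O(160) = -4*(-12)*1 - 1*(-37) = 48*1 + 37 = 48 + 37 = 85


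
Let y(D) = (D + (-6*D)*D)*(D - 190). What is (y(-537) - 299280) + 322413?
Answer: 1258279110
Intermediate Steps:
y(D) = (-190 + D)*(D - 6*D²) (y(D) = (D - 6*D²)*(-190 + D) = (-190 + D)*(D - 6*D²))
(y(-537) - 299280) + 322413 = (-537*(-190 - 6*(-537)² + 1141*(-537)) - 299280) + 322413 = (-537*(-190 - 6*288369 - 612717) - 299280) + 322413 = (-537*(-190 - 1730214 - 612717) - 299280) + 322413 = (-537*(-2343121) - 299280) + 322413 = (1258255977 - 299280) + 322413 = 1257956697 + 322413 = 1258279110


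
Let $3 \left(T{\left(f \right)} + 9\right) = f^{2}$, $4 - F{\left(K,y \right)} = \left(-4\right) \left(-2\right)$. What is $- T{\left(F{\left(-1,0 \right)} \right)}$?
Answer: $\frac{11}{3} \approx 3.6667$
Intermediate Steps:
$F{\left(K,y \right)} = -4$ ($F{\left(K,y \right)} = 4 - \left(-4\right) \left(-2\right) = 4 - 8 = -4$)
$T{\left(f \right)} = -9 + \frac{f^{2}}{3}$
$- T{\left(F{\left(-1,0 \right)} \right)} = - (-9 + \frac{\left(-4\right)^{2}}{3}) = - (-9 + \frac{1}{3} \cdot 16) = - (-9 + \frac{16}{3}) = \left(-1\right) \left(- \frac{11}{3}\right) = \frac{11}{3}$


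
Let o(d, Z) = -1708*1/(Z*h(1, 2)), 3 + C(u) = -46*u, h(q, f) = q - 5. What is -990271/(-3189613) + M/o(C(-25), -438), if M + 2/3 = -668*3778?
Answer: 503677610588927/194566393 ≈ 2.5887e+6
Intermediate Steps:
h(q, f) = -5 + q
M = -7571114/3 (M = -⅔ - 668*3778 = -⅔ - 2523704 = -7571114/3 ≈ -2.5237e+6)
C(u) = -3 - 46*u
o(d, Z) = 427/Z (o(d, Z) = -1708*1/(Z*(-5 + 1)) = -1708*(-1/(4*Z)) = -(-427)/Z = 427/Z)
-990271/(-3189613) + M/o(C(-25), -438) = -990271/(-3189613) - 7571114/(3*(427/(-438))) = -990271*(-1/3189613) - 7571114/(3*(427*(-1/438))) = 990271/3189613 - 7571114/(3*(-427/438)) = 990271/3189613 - 7571114/3*(-438/427) = 990271/3189613 + 1105382644/427 = 503677610588927/194566393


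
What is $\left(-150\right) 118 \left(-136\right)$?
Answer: $2407200$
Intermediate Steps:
$\left(-150\right) 118 \left(-136\right) = \left(-17700\right) \left(-136\right) = 2407200$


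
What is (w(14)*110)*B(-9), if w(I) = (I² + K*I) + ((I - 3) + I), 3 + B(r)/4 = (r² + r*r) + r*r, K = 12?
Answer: 41078400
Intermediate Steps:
B(r) = -12 + 12*r² (B(r) = -12 + 4*((r² + r*r) + r*r) = -12 + 4*((r² + r²) + r²) = -12 + 4*(2*r² + r²) = -12 + 4*(3*r²) = -12 + 12*r²)
w(I) = -3 + I² + 14*I (w(I) = (I² + 12*I) + ((I - 3) + I) = (I² + 12*I) + ((-3 + I) + I) = (I² + 12*I) + (-3 + 2*I) = -3 + I² + 14*I)
(w(14)*110)*B(-9) = ((-3 + 14² + 14*14)*110)*(-12 + 12*(-9)²) = ((-3 + 196 + 196)*110)*(-12 + 12*81) = (389*110)*(-12 + 972) = 42790*960 = 41078400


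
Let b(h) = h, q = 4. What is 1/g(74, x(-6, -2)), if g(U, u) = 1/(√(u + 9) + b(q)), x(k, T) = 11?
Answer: 4 + 2*√5 ≈ 8.4721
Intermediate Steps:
g(U, u) = 1/(4 + √(9 + u)) (g(U, u) = 1/(√(u + 9) + 4) = 1/(√(9 + u) + 4) = 1/(4 + √(9 + u)))
1/g(74, x(-6, -2)) = 1/(1/(4 + √(9 + 11))) = 1/(1/(4 + √20)) = 1/(1/(4 + 2*√5)) = 4 + 2*√5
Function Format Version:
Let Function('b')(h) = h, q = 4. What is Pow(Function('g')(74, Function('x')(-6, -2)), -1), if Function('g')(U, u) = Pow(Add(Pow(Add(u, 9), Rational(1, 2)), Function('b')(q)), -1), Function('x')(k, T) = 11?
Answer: Add(4, Mul(2, Pow(5, Rational(1, 2)))) ≈ 8.4721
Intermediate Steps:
Function('g')(U, u) = Pow(Add(4, Pow(Add(9, u), Rational(1, 2))), -1) (Function('g')(U, u) = Pow(Add(Pow(Add(u, 9), Rational(1, 2)), 4), -1) = Pow(Add(Pow(Add(9, u), Rational(1, 2)), 4), -1) = Pow(Add(4, Pow(Add(9, u), Rational(1, 2))), -1))
Pow(Function('g')(74, Function('x')(-6, -2)), -1) = Pow(Pow(Add(4, Pow(Add(9, 11), Rational(1, 2))), -1), -1) = Pow(Pow(Add(4, Pow(20, Rational(1, 2))), -1), -1) = Pow(Pow(Add(4, Mul(2, Pow(5, Rational(1, 2)))), -1), -1) = Add(4, Mul(2, Pow(5, Rational(1, 2))))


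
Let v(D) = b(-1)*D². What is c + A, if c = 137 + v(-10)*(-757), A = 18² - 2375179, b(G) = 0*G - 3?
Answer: -2147618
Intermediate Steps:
b(G) = -3 (b(G) = 0 - 3 = -3)
v(D) = -3*D²
A = -2374855 (A = 324 - 2375179 = -2374855)
c = 227237 (c = 137 - 3*(-10)²*(-757) = 137 - 3*100*(-757) = 137 - 300*(-757) = 137 + 227100 = 227237)
c + A = 227237 - 2374855 = -2147618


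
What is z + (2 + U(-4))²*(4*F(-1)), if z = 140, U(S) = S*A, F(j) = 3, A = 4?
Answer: 2492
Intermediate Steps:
U(S) = 4*S (U(S) = S*4 = 4*S)
z + (2 + U(-4))²*(4*F(-1)) = 140 + (2 + 4*(-4))²*(4*3) = 140 + (2 - 16)²*12 = 140 + (-14)²*12 = 140 + 196*12 = 140 + 2352 = 2492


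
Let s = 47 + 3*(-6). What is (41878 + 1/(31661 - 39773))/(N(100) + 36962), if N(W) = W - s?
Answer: 339714335/300411696 ≈ 1.1308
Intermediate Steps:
s = 29 (s = 47 - 18 = 29)
N(W) = -29 + W (N(W) = W - 1*29 = W - 29 = -29 + W)
(41878 + 1/(31661 - 39773))/(N(100) + 36962) = (41878 + 1/(31661 - 39773))/((-29 + 100) + 36962) = (41878 + 1/(-8112))/(71 + 36962) = (41878 - 1/8112)/37033 = (339714335/8112)*(1/37033) = 339714335/300411696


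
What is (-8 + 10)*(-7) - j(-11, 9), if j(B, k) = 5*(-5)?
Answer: 11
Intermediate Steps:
j(B, k) = -25
(-8 + 10)*(-7) - j(-11, 9) = (-8 + 10)*(-7) - 1*(-25) = 2*(-7) + 25 = -14 + 25 = 11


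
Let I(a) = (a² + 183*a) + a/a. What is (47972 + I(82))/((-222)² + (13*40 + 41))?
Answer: 69703/49845 ≈ 1.3984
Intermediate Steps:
I(a) = 1 + a² + 183*a (I(a) = (a² + 183*a) + 1 = 1 + a² + 183*a)
(47972 + I(82))/((-222)² + (13*40 + 41)) = (47972 + (1 + 82² + 183*82))/((-222)² + (13*40 + 41)) = (47972 + (1 + 6724 + 15006))/(49284 + (520 + 41)) = (47972 + 21731)/(49284 + 561) = 69703/49845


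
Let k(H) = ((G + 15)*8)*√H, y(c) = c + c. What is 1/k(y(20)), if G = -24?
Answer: -√10/1440 ≈ -0.0021960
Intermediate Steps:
y(c) = 2*c
k(H) = -72*√H (k(H) = ((-24 + 15)*8)*√H = (-9*8)*√H = -72*√H)
1/k(y(20)) = 1/(-72*2*√10) = 1/(-144*√10) = -√10/1440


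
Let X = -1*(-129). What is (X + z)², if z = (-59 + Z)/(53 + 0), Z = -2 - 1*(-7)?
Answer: 46009089/2809 ≈ 16379.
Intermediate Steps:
Z = 5 (Z = -2 + 7 = 5)
X = 129
z = -54/53 (z = (-59 + 5)/(53 + 0) = -54/53 ≈ -1.0189)
(X + z)² = (129 - 54/53)² = (6783/53)² = 46009089/2809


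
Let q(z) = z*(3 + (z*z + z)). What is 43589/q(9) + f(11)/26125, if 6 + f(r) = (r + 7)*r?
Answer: 1138923329/21866625 ≈ 52.085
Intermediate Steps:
f(r) = -6 + r*(7 + r) (f(r) = -6 + (r + 7)*r = -6 + (7 + r)*r = -6 + r*(7 + r))
q(z) = z*(3 + z + z**2) (q(z) = z*(3 + (z**2 + z)) = z*(3 + (z + z**2)) = z*(3 + z + z**2))
43589/q(9) + f(11)/26125 = 43589/((9*(3 + 9 + 9**2))) + (-6 + 11**2 + 7*11)/26125 = 43589/((9*(3 + 9 + 81))) + (-6 + 121 + 77)*(1/26125) = 43589/((9*93)) + 192*(1/26125) = 43589/837 + 192/26125 = 1138923329/21866625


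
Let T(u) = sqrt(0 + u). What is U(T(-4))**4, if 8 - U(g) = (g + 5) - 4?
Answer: 1241 - 2520*I ≈ 1241.0 - 2520.0*I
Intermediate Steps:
T(u) = sqrt(u)
U(g) = 7 - g (U(g) = 8 - ((g + 5) - 4) = 8 - ((5 + g) - 4) = 8 - (1 + g) = 8 + (-1 - g) = 7 - g)
U(T(-4))**4 = (7 - sqrt(-4))**4 = (7 - 2*I)**4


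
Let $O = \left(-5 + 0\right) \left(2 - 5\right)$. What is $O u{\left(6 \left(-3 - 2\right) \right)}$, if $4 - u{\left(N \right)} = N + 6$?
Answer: $420$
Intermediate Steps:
$u{\left(N \right)} = -2 - N$ ($u{\left(N \right)} = 4 - \left(N + 6\right) = 4 - \left(6 + N\right) = -2 - N$)
$O = 15$ ($O = - 5 \left(2 - 5\right) = \left(-5\right) \left(-3\right) = 15$)
$O u{\left(6 \left(-3 - 2\right) \right)} = 15 \left(-2 - 6 \left(-3 - 2\right)\right) = 15 \left(-2 - 6 \left(-5\right)\right) = 15 \left(-2 - -30\right) = 15 \left(-2 + 30\right) = 15 \cdot 28 = 420$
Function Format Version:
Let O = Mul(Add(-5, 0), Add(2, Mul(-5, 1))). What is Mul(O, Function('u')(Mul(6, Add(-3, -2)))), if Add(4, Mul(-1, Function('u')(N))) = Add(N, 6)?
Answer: 420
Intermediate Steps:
Function('u')(N) = Add(-2, Mul(-1, N)) (Function('u')(N) = Add(4, Mul(-1, Add(N, 6))) = Add(4, Mul(-1, Add(6, N))) = Add(4, Add(-6, Mul(-1, N))) = Add(-2, Mul(-1, N)))
O = 15 (O = Mul(-5, Add(2, -5)) = Mul(-5, -3) = 15)
Mul(O, Function('u')(Mul(6, Add(-3, -2)))) = Mul(15, Add(-2, Mul(-1, Mul(6, Add(-3, -2))))) = Mul(15, Add(-2, Mul(-1, Mul(6, -5)))) = Mul(15, Add(-2, Mul(-1, -30))) = Mul(15, Add(-2, 30)) = Mul(15, 28) = 420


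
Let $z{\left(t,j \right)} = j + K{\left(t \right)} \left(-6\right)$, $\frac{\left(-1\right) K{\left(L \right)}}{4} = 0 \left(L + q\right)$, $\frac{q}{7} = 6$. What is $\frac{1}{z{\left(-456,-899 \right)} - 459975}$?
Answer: $- \frac{1}{460874} \approx -2.1698 \cdot 10^{-6}$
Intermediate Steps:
$q = 42$ ($q = 7 \cdot 6 = 42$)
$K{\left(L \right)} = 0$ ($K{\left(L \right)} = - 4 \cdot 0 \left(L + 42\right) = - 4 \cdot 0 \left(42 + L\right) = \left(-4\right) 0 = 0$)
$z{\left(t,j \right)} = j$ ($z{\left(t,j \right)} = j + 0 \left(-6\right) = j + 0 = j$)
$\frac{1}{z{\left(-456,-899 \right)} - 459975} = \frac{1}{-899 - 459975} = \frac{1}{-460874} = - \frac{1}{460874}$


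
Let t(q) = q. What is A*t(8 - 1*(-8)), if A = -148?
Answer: -2368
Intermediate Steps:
A*t(8 - 1*(-8)) = -148*(8 - 1*(-8)) = -148*(8 + 8) = -148*16 = -2368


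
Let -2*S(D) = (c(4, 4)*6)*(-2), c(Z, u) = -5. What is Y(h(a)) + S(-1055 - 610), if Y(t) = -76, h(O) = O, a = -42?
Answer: -106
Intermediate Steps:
S(D) = -30 (S(D) = -(-5*6)*(-2)/2 = -(-15)*(-2) = -1/2*60 = -30)
Y(h(a)) + S(-1055 - 610) = -76 - 30 = -106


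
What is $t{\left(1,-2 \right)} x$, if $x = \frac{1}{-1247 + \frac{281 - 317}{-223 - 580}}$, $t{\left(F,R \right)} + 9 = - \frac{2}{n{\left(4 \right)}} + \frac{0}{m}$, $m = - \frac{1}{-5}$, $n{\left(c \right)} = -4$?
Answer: $\frac{13651}{2002610} \approx 0.0068166$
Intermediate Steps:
$m = \frac{1}{5}$ ($m = \left(-1\right) \left(- \frac{1}{5}\right) = \frac{1}{5} \approx 0.2$)
$t{\left(F,R \right)} = - \frac{17}{2}$ ($t{\left(F,R \right)} = -9 + \left(- \frac{2}{-4} + 0 \frac{1}{\frac{1}{5}}\right) = -9 + \left(\left(-2\right) \left(- \frac{1}{4}\right) + 0 \cdot 5\right) = -9 + \left(\frac{1}{2} + 0\right) = -9 + \frac{1}{2} = - \frac{17}{2}$)
$x = - \frac{803}{1001305}$ ($x = \frac{1}{-1247 - \frac{36}{-803}} = \frac{1}{-1247 - - \frac{36}{803}} = \frac{1}{-1247 + \frac{36}{803}} = \frac{1}{- \frac{1001305}{803}} = - \frac{803}{1001305} \approx -0.00080195$)
$t{\left(1,-2 \right)} x = \left(- \frac{17}{2}\right) \left(- \frac{803}{1001305}\right) = \frac{13651}{2002610}$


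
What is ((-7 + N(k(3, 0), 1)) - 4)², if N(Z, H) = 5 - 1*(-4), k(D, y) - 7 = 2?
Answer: 4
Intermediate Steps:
k(D, y) = 9 (k(D, y) = 7 + 2 = 9)
N(Z, H) = 9 (N(Z, H) = 5 + 4 = 9)
((-7 + N(k(3, 0), 1)) - 4)² = ((-7 + 9) - 4)² = (2 - 4)² = (-2)² = 4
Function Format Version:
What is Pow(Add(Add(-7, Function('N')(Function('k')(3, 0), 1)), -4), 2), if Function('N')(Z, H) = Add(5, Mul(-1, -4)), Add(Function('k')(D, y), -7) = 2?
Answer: 4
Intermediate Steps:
Function('k')(D, y) = 9 (Function('k')(D, y) = Add(7, 2) = 9)
Function('N')(Z, H) = 9 (Function('N')(Z, H) = Add(5, 4) = 9)
Pow(Add(Add(-7, Function('N')(Function('k')(3, 0), 1)), -4), 2) = Pow(Add(Add(-7, 9), -4), 2) = Pow(Add(2, -4), 2) = Pow(-2, 2) = 4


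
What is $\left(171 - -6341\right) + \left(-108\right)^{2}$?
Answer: $18176$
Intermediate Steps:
$\left(171 - -6341\right) + \left(-108\right)^{2} = \left(171 + 6341\right) + 11664 = 6512 + 11664 = 18176$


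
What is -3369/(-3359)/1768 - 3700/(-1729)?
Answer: 1690696877/789848696 ≈ 2.1405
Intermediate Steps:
-3369/(-3359)/1768 - 3700/(-1729) = -3369*(-1/3359)*(1/1768) - 3700*(-1/1729) = (3369/3359)*(1/1768) + 3700/1729 = 3369/5938712 + 3700/1729 = 1690696877/789848696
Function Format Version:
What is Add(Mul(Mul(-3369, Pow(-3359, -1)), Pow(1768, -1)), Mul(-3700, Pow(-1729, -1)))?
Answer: Rational(1690696877, 789848696) ≈ 2.1405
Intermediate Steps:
Add(Mul(Mul(-3369, Pow(-3359, -1)), Pow(1768, -1)), Mul(-3700, Pow(-1729, -1))) = Add(Mul(Mul(-3369, Rational(-1, 3359)), Rational(1, 1768)), Mul(-3700, Rational(-1, 1729))) = Add(Mul(Rational(3369, 3359), Rational(1, 1768)), Rational(3700, 1729)) = Add(Rational(3369, 5938712), Rational(3700, 1729)) = Rational(1690696877, 789848696)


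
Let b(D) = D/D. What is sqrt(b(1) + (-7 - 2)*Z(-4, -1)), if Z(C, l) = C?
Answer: sqrt(37) ≈ 6.0828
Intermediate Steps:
b(D) = 1
sqrt(b(1) + (-7 - 2)*Z(-4, -1)) = sqrt(1 + (-7 - 2)*(-4)) = sqrt(1 - 9*(-4)) = sqrt(1 + 36) = sqrt(37)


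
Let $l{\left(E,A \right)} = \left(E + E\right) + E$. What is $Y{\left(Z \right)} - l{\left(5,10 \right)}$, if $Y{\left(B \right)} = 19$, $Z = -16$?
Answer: $4$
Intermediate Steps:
$l{\left(E,A \right)} = 3 E$ ($l{\left(E,A \right)} = 2 E + E = 3 E$)
$Y{\left(Z \right)} - l{\left(5,10 \right)} = 19 - 3 \cdot 5 = 19 - 15 = 4$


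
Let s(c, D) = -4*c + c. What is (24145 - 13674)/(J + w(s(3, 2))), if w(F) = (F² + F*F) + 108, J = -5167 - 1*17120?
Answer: -10471/22017 ≈ -0.47559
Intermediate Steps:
J = -22287 (J = -5167 - 17120 = -22287)
s(c, D) = -3*c
w(F) = 108 + 2*F² (w(F) = (F² + F²) + 108 = 2*F² + 108 = 108 + 2*F²)
(24145 - 13674)/(J + w(s(3, 2))) = (24145 - 13674)/(-22287 + (108 + 2*(-3*3)²)) = 10471/(-22287 + (108 + 2*(-9)²)) = 10471/(-22287 + (108 + 2*81)) = 10471/(-22287 + (108 + 162)) = 10471/(-22287 + 270) = 10471/(-22017) = 10471*(-1/22017) = -10471/22017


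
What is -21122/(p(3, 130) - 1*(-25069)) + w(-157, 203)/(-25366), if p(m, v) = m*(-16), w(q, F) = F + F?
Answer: -272969589/317341343 ≈ -0.86018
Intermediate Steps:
w(q, F) = 2*F
p(m, v) = -16*m
-21122/(p(3, 130) - 1*(-25069)) + w(-157, 203)/(-25366) = -21122/(-16*3 - 1*(-25069)) + (2*203)/(-25366) = -21122/(-48 + 25069) + 406*(-1/25366) = -21122/25021 - 203/12683 = -272969589/317341343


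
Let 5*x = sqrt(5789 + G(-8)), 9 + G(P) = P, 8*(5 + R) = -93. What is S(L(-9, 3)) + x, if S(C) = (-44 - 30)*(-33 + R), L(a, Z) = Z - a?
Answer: 14689/4 + 2*sqrt(1443)/5 ≈ 3687.4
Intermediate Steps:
R = -133/8 (R = -5 + (1/8)*(-93) = -5 - 93/8 = -133/8 ≈ -16.625)
G(P) = -9 + P
S(C) = 14689/4 (S(C) = (-44 - 30)*(-33 - 133/8) = -74*(-397/8) = 14689/4)
x = 2*sqrt(1443)/5 (x = sqrt(5789 + (-9 - 8))/5 = sqrt(5789 - 17)/5 = sqrt(5772)/5 = (2*sqrt(1443))/5 = 2*sqrt(1443)/5 ≈ 15.195)
S(L(-9, 3)) + x = 14689/4 + 2*sqrt(1443)/5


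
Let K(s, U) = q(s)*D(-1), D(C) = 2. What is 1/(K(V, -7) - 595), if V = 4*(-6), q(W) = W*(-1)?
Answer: -1/547 ≈ -0.0018282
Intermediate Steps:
q(W) = -W
V = -24
K(s, U) = -2*s (K(s, U) = -s*2 = -2*s)
1/(K(V, -7) - 595) = 1/(-2*(-24) - 595) = 1/(48 - 595) = 1/(-547) = -1/547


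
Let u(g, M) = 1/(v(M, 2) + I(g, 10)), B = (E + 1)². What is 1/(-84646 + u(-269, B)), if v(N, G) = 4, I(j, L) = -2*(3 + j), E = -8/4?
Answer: -536/45370255 ≈ -1.1814e-5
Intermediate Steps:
E = -2 (E = -8*¼ = -2)
I(j, L) = -6 - 2*j
B = 1 (B = (-2 + 1)² = (-1)² = 1)
u(g, M) = 1/(-2 - 2*g) (u(g, M) = 1/(4 + (-6 - 2*g)) = 1/(-2 - 2*g))
1/(-84646 + u(-269, B)) = 1/(-84646 - 1/(2 + 2*(-269))) = 1/(-84646 - 1/(2 - 538)) = 1/(-84646 - 1/(-536)) = 1/(-84646 - 1*(-1/536)) = 1/(-84646 + 1/536) = 1/(-45370255/536) = -536/45370255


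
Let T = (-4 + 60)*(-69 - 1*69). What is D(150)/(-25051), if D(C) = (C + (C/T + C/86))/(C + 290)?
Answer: -1680625/122093363392 ≈ -1.3765e-5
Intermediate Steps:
T = -7728 (T = 56*(-69 - 69) = 56*(-138) = -7728)
D(C) = 336125*C/(332304*(290 + C)) (D(C) = (C + (C/(-7728) + C/86))/(C + 290) = (C + (C*(-1/7728) + C*(1/86)))/(290 + C) = (C + (-C/7728 + C/86))/(290 + C) = (C + 3821*C/332304)/(290 + C) = (336125*C/332304)/(290 + C) = 336125*C/(332304*(290 + C)))
D(150)/(-25051) = ((336125/332304)*150/(290 + 150))/(-25051) = ((336125/332304)*150/440)*(-1/25051) = ((336125/332304)*150*(1/440))*(-1/25051) = (1680625/4873792)*(-1/25051) = -1680625/122093363392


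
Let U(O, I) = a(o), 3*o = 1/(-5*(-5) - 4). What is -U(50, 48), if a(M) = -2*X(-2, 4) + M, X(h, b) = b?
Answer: 503/63 ≈ 7.9841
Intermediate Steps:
o = 1/63 (o = 1/(3*(-5*(-5) - 4)) = 1/(3*(25 - 4)) = (⅓)/21 = (⅓)*(1/21) = 1/63 ≈ 0.015873)
a(M) = -8 + M (a(M) = -2*4 + M = -8 + M)
U(O, I) = -503/63 (U(O, I) = -8 + 1/63 = -503/63)
-U(50, 48) = -1*(-503/63) = 503/63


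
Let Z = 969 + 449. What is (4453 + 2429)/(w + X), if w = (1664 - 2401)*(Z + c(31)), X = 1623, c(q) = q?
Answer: -1147/177715 ≈ -0.0064542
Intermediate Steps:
Z = 1418
w = -1067913 (w = (1664 - 2401)*(1418 + 31) = -737*1449 = -1067913)
(4453 + 2429)/(w + X) = (4453 + 2429)/(-1067913 + 1623) = 6882/(-1066290) = 6882*(-1/1066290) = -1147/177715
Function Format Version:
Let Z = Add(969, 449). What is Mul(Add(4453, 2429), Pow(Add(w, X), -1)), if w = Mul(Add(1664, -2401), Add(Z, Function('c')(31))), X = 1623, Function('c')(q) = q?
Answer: Rational(-1147, 177715) ≈ -0.0064542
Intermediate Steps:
Z = 1418
w = -1067913 (w = Mul(Add(1664, -2401), Add(1418, 31)) = Mul(-737, 1449) = -1067913)
Mul(Add(4453, 2429), Pow(Add(w, X), -1)) = Mul(Add(4453, 2429), Pow(Add(-1067913, 1623), -1)) = Mul(6882, Pow(-1066290, -1)) = Mul(6882, Rational(-1, 1066290)) = Rational(-1147, 177715)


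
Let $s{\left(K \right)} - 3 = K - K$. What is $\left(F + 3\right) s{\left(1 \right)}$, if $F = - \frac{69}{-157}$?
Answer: $\frac{1620}{157} \approx 10.318$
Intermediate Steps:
$s{\left(K \right)} = 3$ ($s{\left(K \right)} = 3 + \left(K - K\right) = 3 + 0 = 3$)
$F = \frac{69}{157}$ ($F = \left(-69\right) \left(- \frac{1}{157}\right) = \frac{69}{157} \approx 0.43949$)
$\left(F + 3\right) s{\left(1 \right)} = \left(\frac{69}{157} + 3\right) 3 = \frac{540}{157} \cdot 3 = \frac{1620}{157}$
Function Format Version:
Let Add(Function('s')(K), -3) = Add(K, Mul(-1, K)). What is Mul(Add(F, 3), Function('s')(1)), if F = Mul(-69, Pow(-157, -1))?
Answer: Rational(1620, 157) ≈ 10.318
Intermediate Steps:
Function('s')(K) = 3 (Function('s')(K) = Add(3, Add(K, Mul(-1, K))) = Add(3, 0) = 3)
F = Rational(69, 157) (F = Mul(-69, Rational(-1, 157)) = Rational(69, 157) ≈ 0.43949)
Mul(Add(F, 3), Function('s')(1)) = Mul(Add(Rational(69, 157), 3), 3) = Mul(Rational(540, 157), 3) = Rational(1620, 157)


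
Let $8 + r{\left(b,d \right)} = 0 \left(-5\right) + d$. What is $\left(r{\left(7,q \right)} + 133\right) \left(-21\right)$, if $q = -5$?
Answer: $-2520$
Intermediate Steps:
$r{\left(b,d \right)} = -8 + d$ ($r{\left(b,d \right)} = -8 + \left(0 \left(-5\right) + d\right) = -8 + \left(0 + d\right) = -8 + d$)
$\left(r{\left(7,q \right)} + 133\right) \left(-21\right) = \left(\left(-8 - 5\right) + 133\right) \left(-21\right) = \left(-13 + 133\right) \left(-21\right) = 120 \left(-21\right) = -2520$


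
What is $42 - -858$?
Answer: $900$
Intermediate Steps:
$42 - -858 = 42 + 858 = 900$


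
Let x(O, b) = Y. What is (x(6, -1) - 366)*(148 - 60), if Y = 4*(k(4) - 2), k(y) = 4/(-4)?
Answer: -33264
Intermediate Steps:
k(y) = -1 (k(y) = 4*(-¼) = -1)
Y = -12 (Y = 4*(-1 - 2) = 4*(-3) = -12)
x(O, b) = -12
(x(6, -1) - 366)*(148 - 60) = (-12 - 366)*(148 - 60) = -378*88 = -33264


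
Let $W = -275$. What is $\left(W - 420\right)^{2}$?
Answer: $483025$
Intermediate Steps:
$\left(W - 420\right)^{2} = \left(-275 - 420\right)^{2} = \left(-695\right)^{2} = 483025$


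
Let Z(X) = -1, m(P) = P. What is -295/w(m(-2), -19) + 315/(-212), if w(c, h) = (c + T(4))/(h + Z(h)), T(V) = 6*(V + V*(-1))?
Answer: -625715/212 ≈ -2951.5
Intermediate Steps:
T(V) = 0 (T(V) = 6*(V - V) = 6*0 = 0)
w(c, h) = c/(-1 + h) (w(c, h) = (c + 0)/(h - 1) = c/(-1 + h))
-295/w(m(-2), -19) + 315/(-212) = -295/((-2/(-1 - 19))) + 315/(-212) = -295/((-2/(-20))) + 315*(-1/212) = -295/((-2*(-1/20))) - 315/212 = -295/⅒ - 315/212 = -295*10 - 315/212 = -2950 - 315/212 = -625715/212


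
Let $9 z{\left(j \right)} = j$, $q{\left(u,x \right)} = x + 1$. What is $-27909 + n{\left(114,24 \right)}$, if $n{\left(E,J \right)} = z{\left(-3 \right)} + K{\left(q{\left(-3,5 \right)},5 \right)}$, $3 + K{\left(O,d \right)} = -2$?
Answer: $- \frac{83743}{3} \approx -27914.0$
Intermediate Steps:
$q{\left(u,x \right)} = 1 + x$
$K{\left(O,d \right)} = -5$ ($K{\left(O,d \right)} = -3 - 2 = -5$)
$z{\left(j \right)} = \frac{j}{9}$
$n{\left(E,J \right)} = - \frac{16}{3}$ ($n{\left(E,J \right)} = \frac{1}{9} \left(-3\right) - 5 = - \frac{1}{3} - 5 = - \frac{16}{3}$)
$-27909 + n{\left(114,24 \right)} = -27909 - \frac{16}{3} = - \frac{83743}{3}$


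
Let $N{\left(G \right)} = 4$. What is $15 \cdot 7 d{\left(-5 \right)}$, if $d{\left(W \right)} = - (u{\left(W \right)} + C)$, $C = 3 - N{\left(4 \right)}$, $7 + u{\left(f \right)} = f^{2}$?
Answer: $-1785$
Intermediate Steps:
$u{\left(f \right)} = -7 + f^{2}$
$C = -1$ ($C = 3 - 4 = -1$)
$d{\left(W \right)} = 8 - W^{2}$ ($d{\left(W \right)} = - (\left(-7 + W^{2}\right) - 1) = - (-8 + W^{2}) = 8 - W^{2}$)
$15 \cdot 7 d{\left(-5 \right)} = 15 \cdot 7 \left(8 - \left(-5\right)^{2}\right) = 105 \left(8 - 25\right) = 105 \left(-17\right) = -1785$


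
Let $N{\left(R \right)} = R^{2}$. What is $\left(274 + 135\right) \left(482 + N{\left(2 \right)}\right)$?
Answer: $198774$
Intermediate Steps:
$\left(274 + 135\right) \left(482 + N{\left(2 \right)}\right) = \left(274 + 135\right) \left(482 + 2^{2}\right) = 409 \left(482 + 4\right) = 409 \cdot 486 = 198774$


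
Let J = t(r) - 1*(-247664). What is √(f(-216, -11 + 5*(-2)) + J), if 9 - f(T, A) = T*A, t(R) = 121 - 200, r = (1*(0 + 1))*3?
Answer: √243058 ≈ 493.01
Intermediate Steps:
r = 3 (r = (1*1)*3 = 1*3 = 3)
t(R) = -79
f(T, A) = 9 - A*T (f(T, A) = 9 - T*A = 9 - A*T)
J = 247585 (J = -79 - 1*(-247664) = -79 + 247664 = 247585)
√(f(-216, -11 + 5*(-2)) + J) = √((9 - 1*(-11 + 5*(-2))*(-216)) + 247585) = √((9 - 1*(-11 - 10)*(-216)) + 247585) = √((9 - 1*(-21)*(-216)) + 247585) = √((9 - 4536) + 247585) = √(-4527 + 247585) = √243058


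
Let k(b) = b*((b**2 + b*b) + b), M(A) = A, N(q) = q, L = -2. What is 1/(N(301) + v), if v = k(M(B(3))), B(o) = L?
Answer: 1/289 ≈ 0.0034602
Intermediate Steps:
B(o) = -2
k(b) = b*(b + 2*b**2) (k(b) = b*((b**2 + b**2) + b) = b*(2*b**2 + b) = b*(b + 2*b**2))
v = -12 (v = (-2)**2*(1 + 2*(-2)) = 4*(1 - 4) = 4*(-3) = -12)
1/(N(301) + v) = 1/(301 - 12) = 1/289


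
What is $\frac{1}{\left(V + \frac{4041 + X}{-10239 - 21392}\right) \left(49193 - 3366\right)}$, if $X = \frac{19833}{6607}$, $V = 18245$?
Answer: $\frac{208986017}{174734829719540015} \approx 1.196 \cdot 10^{-9}$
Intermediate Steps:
$X = \frac{19833}{6607}$ ($X = 19833 \cdot \frac{1}{6607} = \frac{19833}{6607} \approx 3.0018$)
$\frac{1}{\left(V + \frac{4041 + X}{-10239 - 21392}\right) \left(49193 - 3366\right)} = \frac{1}{\left(18245 + \frac{4041 + \frac{19833}{6607}}{-10239 - 21392}\right) \left(49193 - 3366\right)} = \frac{1}{\left(18245 + \frac{26718720}{6607 \left(-31631\right)}\right) 45827} = \frac{1}{\left(18245 + \frac{26718720}{6607} \left(- \frac{1}{31631}\right)\right) 45827} = \frac{1}{\left(18245 - \frac{26718720}{208986017}\right) 45827} = \frac{1}{\frac{3812923161445}{208986017} \cdot 45827} = \frac{1}{\frac{174734829719540015}{208986017}} = \frac{208986017}{174734829719540015}$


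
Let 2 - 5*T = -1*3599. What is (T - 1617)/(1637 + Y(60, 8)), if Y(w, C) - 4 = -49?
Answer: -1121/1990 ≈ -0.56332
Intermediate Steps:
Y(w, C) = -45 (Y(w, C) = 4 - 49 = -45)
T = 3601/5 (T = ⅖ - (-1)*3599/5 = ⅖ - ⅕*(-3599) = ⅖ + 3599/5 = 3601/5 ≈ 720.20)
(T - 1617)/(1637 + Y(60, 8)) = (3601/5 - 1617)/(1637 - 45) = -4484/5/1592 = -4484/5*1/1592 = -1121/1990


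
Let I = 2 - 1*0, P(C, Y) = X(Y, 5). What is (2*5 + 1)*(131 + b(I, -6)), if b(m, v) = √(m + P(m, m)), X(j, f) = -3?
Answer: 1441 + 11*I ≈ 1441.0 + 11.0*I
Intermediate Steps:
P(C, Y) = -3
I = 2 (I = 2 + 0 = 2)
b(m, v) = √(-3 + m) (b(m, v) = √(m - 3) = √(-3 + m))
(2*5 + 1)*(131 + b(I, -6)) = (2*5 + 1)*(131 + √(-3 + 2)) = (10 + 1)*(131 + √(-1)) = 11*(131 + I) = 1441 + 11*I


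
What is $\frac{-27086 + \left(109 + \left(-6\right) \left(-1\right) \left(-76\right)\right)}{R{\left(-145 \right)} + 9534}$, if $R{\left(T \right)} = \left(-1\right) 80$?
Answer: $- \frac{27433}{9454} \approx -2.9017$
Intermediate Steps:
$R{\left(T \right)} = -80$
$\frac{-27086 + \left(109 + \left(-6\right) \left(-1\right) \left(-76\right)\right)}{R{\left(-145 \right)} + 9534} = \frac{-27086 + \left(109 + \left(-6\right) \left(-1\right) \left(-76\right)\right)}{-80 + 9534} = \frac{-27086 + \left(109 + 6 \left(-76\right)\right)}{9454} = \left(-27086 + \left(109 - 456\right)\right) \frac{1}{9454} = \left(-27086 - 347\right) \frac{1}{9454} = \left(-27433\right) \frac{1}{9454} = - \frac{27433}{9454}$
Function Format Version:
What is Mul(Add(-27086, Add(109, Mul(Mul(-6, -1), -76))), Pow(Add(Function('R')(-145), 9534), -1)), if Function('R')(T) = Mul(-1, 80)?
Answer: Rational(-27433, 9454) ≈ -2.9017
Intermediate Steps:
Function('R')(T) = -80
Mul(Add(-27086, Add(109, Mul(Mul(-6, -1), -76))), Pow(Add(Function('R')(-145), 9534), -1)) = Mul(Add(-27086, Add(109, Mul(Mul(-6, -1), -76))), Pow(Add(-80, 9534), -1)) = Mul(Add(-27086, Add(109, Mul(6, -76))), Pow(9454, -1)) = Mul(Add(-27086, Add(109, -456)), Rational(1, 9454)) = Mul(Add(-27086, -347), Rational(1, 9454)) = Mul(-27433, Rational(1, 9454)) = Rational(-27433, 9454)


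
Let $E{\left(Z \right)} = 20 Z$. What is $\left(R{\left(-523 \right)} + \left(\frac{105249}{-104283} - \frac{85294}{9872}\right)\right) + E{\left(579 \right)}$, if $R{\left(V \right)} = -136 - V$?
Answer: $\frac{2051645780177}{171580296} \approx 11957.0$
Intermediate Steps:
$\left(R{\left(-523 \right)} + \left(\frac{105249}{-104283} - \frac{85294}{9872}\right)\right) + E{\left(579 \right)} = \left(\left(-136 - -523\right) + \left(\frac{105249}{-104283} - \frac{85294}{9872}\right)\right) + 20 \cdot 579 = \left(\left(-136 + 523\right) + \left(105249 \left(- \frac{1}{104283}\right) - \frac{42647}{4936}\right)\right) + 11580 = \left(387 - \frac{1655622055}{171580296}\right) + 11580 = \frac{64745952497}{171580296} + 11580 = \frac{2051645780177}{171580296}$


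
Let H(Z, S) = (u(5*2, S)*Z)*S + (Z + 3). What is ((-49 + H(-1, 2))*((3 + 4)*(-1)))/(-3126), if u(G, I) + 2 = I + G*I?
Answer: -203/1042 ≈ -0.19482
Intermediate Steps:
u(G, I) = -2 + I + G*I (u(G, I) = -2 + (I + G*I) = -2 + I + G*I)
H(Z, S) = 3 + Z + S*Z*(-2 + 11*S) (H(Z, S) = ((-2 + S + (5*2)*S)*Z)*S + (Z + 3) = ((-2 + S + 10*S)*Z)*S + (3 + Z) = ((-2 + 11*S)*Z)*S + (3 + Z) = (Z*(-2 + 11*S))*S + (3 + Z) = S*Z*(-2 + 11*S) + (3 + Z) = 3 + Z + S*Z*(-2 + 11*S))
((-49 + H(-1, 2))*((3 + 4)*(-1)))/(-3126) = ((-49 + (3 - 1 + 2*(-1)*(-2 + 11*2)))*((3 + 4)*(-1)))/(-3126) = ((-49 + (3 - 1 + 2*(-1)*(-2 + 22)))*(7*(-1)))*(-1/3126) = ((-49 + (3 - 1 + 2*(-1)*20))*(-7))*(-1/3126) = ((-49 + (3 - 1 - 40))*(-7))*(-1/3126) = ((-49 - 38)*(-7))*(-1/3126) = -87*(-7)*(-1/3126) = 609*(-1/3126) = -203/1042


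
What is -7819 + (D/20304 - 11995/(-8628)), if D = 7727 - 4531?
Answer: -303520405/38826 ≈ -7817.5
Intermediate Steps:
D = 3196
-7819 + (D/20304 - 11995/(-8628)) = -7819 + (3196/20304 - 11995/(-8628)) = -7819 + (3196*(1/20304) - 11995*(-1/8628)) = -7819 + (17/108 + 11995/8628) = -7819 + 60089/38826 = -303520405/38826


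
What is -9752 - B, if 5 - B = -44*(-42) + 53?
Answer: -7856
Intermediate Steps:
B = -1896 (B = 5 - (-44*(-42) + 53) = 5 - (1848 + 53) = 5 - 1*1901 = 5 - 1901 = -1896)
-9752 - B = -9752 - 1*(-1896) = -9752 + 1896 = -7856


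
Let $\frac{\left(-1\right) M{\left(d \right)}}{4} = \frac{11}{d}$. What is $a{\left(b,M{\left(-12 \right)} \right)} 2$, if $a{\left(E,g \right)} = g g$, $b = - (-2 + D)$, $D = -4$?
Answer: $\frac{242}{9} \approx 26.889$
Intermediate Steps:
$b = 6$ ($b = - (-2 - 4) = \left(-1\right) \left(-6\right) = 6$)
$M{\left(d \right)} = - \frac{44}{d}$ ($M{\left(d \right)} = - 4 \frac{11}{d} = - \frac{44}{d}$)
$a{\left(E,g \right)} = g^{2}$
$a{\left(b,M{\left(-12 \right)} \right)} 2 = \left(- \frac{44}{-12}\right)^{2} \cdot 2 = \left(\left(-44\right) \left(- \frac{1}{12}\right)\right)^{2} \cdot 2 = \left(\frac{11}{3}\right)^{2} \cdot 2 = \frac{121}{9} \cdot 2 = \frac{242}{9}$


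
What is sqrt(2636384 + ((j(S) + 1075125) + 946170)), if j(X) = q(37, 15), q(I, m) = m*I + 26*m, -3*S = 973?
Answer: 8*sqrt(72791) ≈ 2158.4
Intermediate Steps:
S = -973/3 (S = -1/3*973 = -973/3 ≈ -324.33)
q(I, m) = 26*m + I*m (q(I, m) = I*m + 26*m = 26*m + I*m)
j(X) = 945 (j(X) = 15*(26 + 37) = 15*63 = 945)
sqrt(2636384 + ((j(S) + 1075125) + 946170)) = sqrt(2636384 + ((945 + 1075125) + 946170)) = sqrt(2636384 + (1076070 + 946170)) = sqrt(2636384 + 2022240) = sqrt(4658624) = 8*sqrt(72791)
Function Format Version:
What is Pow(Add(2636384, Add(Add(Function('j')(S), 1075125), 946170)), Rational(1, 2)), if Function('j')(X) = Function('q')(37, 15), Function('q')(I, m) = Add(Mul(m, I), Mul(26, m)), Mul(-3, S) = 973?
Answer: Mul(8, Pow(72791, Rational(1, 2))) ≈ 2158.4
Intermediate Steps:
S = Rational(-973, 3) (S = Mul(Rational(-1, 3), 973) = Rational(-973, 3) ≈ -324.33)
Function('q')(I, m) = Add(Mul(26, m), Mul(I, m)) (Function('q')(I, m) = Add(Mul(I, m), Mul(26, m)) = Add(Mul(26, m), Mul(I, m)))
Function('j')(X) = 945 (Function('j')(X) = Mul(15, Add(26, 37)) = Mul(15, 63) = 945)
Pow(Add(2636384, Add(Add(Function('j')(S), 1075125), 946170)), Rational(1, 2)) = Pow(Add(2636384, Add(Add(945, 1075125), 946170)), Rational(1, 2)) = Pow(Add(2636384, Add(1076070, 946170)), Rational(1, 2)) = Pow(Add(2636384, 2022240), Rational(1, 2)) = Pow(4658624, Rational(1, 2)) = Mul(8, Pow(72791, Rational(1, 2)))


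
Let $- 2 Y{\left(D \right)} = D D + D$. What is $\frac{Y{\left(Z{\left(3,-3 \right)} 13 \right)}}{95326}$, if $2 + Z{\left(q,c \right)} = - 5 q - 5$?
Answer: $- \frac{3705}{8666} \approx -0.42753$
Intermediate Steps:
$Z{\left(q,c \right)} = -7 - 5 q$ ($Z{\left(q,c \right)} = -2 - \left(5 + 5 q\right) = -7 - 5 q$)
$Y{\left(D \right)} = - \frac{D}{2} - \frac{D^{2}}{2}$ ($Y{\left(D \right)} = - \frac{D D + D}{2} = - \frac{D^{2} + D}{2} = - \frac{D + D^{2}}{2} = - \frac{D}{2} - \frac{D^{2}}{2}$)
$\frac{Y{\left(Z{\left(3,-3 \right)} 13 \right)}}{95326} = \frac{\left(- \frac{1}{2}\right) \left(-7 - 15\right) 13 \left(1 + \left(-7 - 15\right) 13\right)}{95326} = - \frac{\left(-7 - 15\right) 13 \left(1 + \left(-7 - 15\right) 13\right)}{2} \cdot \frac{1}{95326} = - \frac{\left(-22\right) 13 \left(1 - 286\right)}{2} \cdot \frac{1}{95326} = \left(- \frac{1}{2}\right) \left(-286\right) \left(1 - 286\right) \frac{1}{95326} = \left(- \frac{1}{2}\right) \left(-286\right) \left(-285\right) \frac{1}{95326} = \left(-40755\right) \frac{1}{95326} = - \frac{3705}{8666}$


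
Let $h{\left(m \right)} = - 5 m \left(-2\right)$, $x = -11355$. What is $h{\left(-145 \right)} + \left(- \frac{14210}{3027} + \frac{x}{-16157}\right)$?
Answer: $- \frac{71110715935}{48907239} \approx -1454.0$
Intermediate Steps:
$h{\left(m \right)} = 10 m$
$h{\left(-145 \right)} + \left(- \frac{14210}{3027} + \frac{x}{-16157}\right) = 10 \left(-145\right) - \left(- \frac{11355}{16157} + \frac{14210}{3027}\right) = -1450 - \frac{195219385}{48907239} = - \frac{71110715935}{48907239}$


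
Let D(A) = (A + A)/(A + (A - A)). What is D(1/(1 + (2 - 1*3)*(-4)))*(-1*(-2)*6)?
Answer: 24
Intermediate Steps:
D(A) = 2 (D(A) = (2*A)/(A + 0) = (2*A)/A = 2)
D(1/(1 + (2 - 1*3)*(-4)))*(-1*(-2)*6) = 2*(-1*(-2)*6) = 2*(2*6) = 2*12 = 24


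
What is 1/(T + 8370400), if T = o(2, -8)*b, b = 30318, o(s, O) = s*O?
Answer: 1/7885312 ≈ 1.2682e-7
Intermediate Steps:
o(s, O) = O*s
T = -485088 (T = -8*2*30318 = -16*30318 = -485088)
1/(T + 8370400) = 1/(-485088 + 8370400) = 1/7885312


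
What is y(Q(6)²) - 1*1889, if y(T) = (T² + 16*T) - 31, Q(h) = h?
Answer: -48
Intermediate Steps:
y(T) = -31 + T² + 16*T
y(Q(6)²) - 1*1889 = (-31 + (6²)² + 16*6²) - 1*1889 = (-31 + 36² + 16*36) - 1889 = (-31 + 1296 + 576) - 1889 = 1841 - 1889 = -48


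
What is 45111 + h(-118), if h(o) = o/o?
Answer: 45112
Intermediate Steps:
h(o) = 1
45111 + h(-118) = 45111 + 1 = 45112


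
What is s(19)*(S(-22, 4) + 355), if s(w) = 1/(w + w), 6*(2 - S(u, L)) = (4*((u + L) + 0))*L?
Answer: 405/38 ≈ 10.658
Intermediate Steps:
S(u, L) = 2 - L*(4*L + 4*u)/6 (S(u, L) = 2 - 4*((u + L) + 0)*L/6 = 2 - 4*((L + u) + 0)*L/6 = 2 - 4*(L + u)*L/6 = 2 - (4*L + 4*u)*L/6 = 2 - L*(4*L + 4*u)/6)
s(w) = 1/(2*w)
s(19)*(S(-22, 4) + 355) = ((1/2)/19)*((2 - 2/3*4**2 - 2/3*4*(-22)) + 355) = ((1/2)*(1/19))*((2 - 2/3*16 + 176/3) + 355) = ((2 - 32/3 + 176/3) + 355)/38 = (50 + 355)/38 = (1/38)*405 = 405/38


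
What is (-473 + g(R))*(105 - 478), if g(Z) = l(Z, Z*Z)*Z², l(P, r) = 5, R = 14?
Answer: -189111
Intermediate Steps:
g(Z) = 5*Z²
(-473 + g(R))*(105 - 478) = (-473 + 5*14²)*(105 - 478) = (-473 + 5*196)*(-373) = (-473 + 980)*(-373) = 507*(-373) = -189111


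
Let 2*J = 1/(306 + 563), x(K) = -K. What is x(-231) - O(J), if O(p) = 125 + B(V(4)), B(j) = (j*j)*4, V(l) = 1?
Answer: 102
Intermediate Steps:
J = 1/1738 (J = 1/(2*(306 + 563)) = (½)/869 = (½)*(1/869) = 1/1738 ≈ 0.00057537)
B(j) = 4*j² (B(j) = j²*4 = 4*j²)
O(p) = 129 (O(p) = 125 + 4*1² = 125 + 4*1 = 125 + 4 = 129)
x(-231) - O(J) = -1*(-231) - 1*129 = 231 - 129 = 102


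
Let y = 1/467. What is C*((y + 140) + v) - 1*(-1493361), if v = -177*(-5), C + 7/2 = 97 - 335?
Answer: 581799333/467 ≈ 1.2458e+6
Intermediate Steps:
C = -483/2 (C = -7/2 + (97 - 335) = -7/2 - 238 = -483/2 ≈ -241.50)
y = 1/467 ≈ 0.0021413
v = 885
C*((y + 140) + v) - 1*(-1493361) = -483*((1/467 + 140) + 885)/2 - 1*(-1493361) = -483*(65381/467 + 885)/2 + 1493361 = -483/2*478676/467 + 1493361 = -115600254/467 + 1493361 = 581799333/467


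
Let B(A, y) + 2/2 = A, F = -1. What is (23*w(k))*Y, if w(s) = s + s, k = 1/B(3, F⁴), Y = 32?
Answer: 736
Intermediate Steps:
B(A, y) = -1 + A
k = ½ (k = 1/(-1 + 3) = 1/2 = ½ ≈ 0.50000)
w(s) = 2*s
(23*w(k))*Y = (23*(2*(½)))*32 = (23*1)*32 = 23*32 = 736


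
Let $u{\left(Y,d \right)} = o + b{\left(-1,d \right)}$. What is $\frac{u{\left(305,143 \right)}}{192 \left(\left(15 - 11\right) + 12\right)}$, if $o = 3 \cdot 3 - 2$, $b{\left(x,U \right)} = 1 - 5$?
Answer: $\frac{1}{1024} \approx 0.00097656$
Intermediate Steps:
$b{\left(x,U \right)} = -4$
$o = 7$ ($o = 9 - 2 = 7$)
$u{\left(Y,d \right)} = 3$ ($u{\left(Y,d \right)} = 7 - 4 = 3$)
$\frac{u{\left(305,143 \right)}}{192 \left(\left(15 - 11\right) + 12\right)} = \frac{3}{192 \left(\left(15 - 11\right) + 12\right)} = \frac{3}{192 \left(4 + 12\right)} = \frac{3}{192 \cdot 16} = \frac{3}{3072} = 3 \cdot \frac{1}{3072} = \frac{1}{1024}$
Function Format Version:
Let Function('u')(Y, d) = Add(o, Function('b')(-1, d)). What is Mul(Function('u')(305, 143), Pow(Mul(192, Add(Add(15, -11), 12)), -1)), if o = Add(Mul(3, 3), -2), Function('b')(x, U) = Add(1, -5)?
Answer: Rational(1, 1024) ≈ 0.00097656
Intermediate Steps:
Function('b')(x, U) = -4
o = 7 (o = Add(9, -2) = 7)
Function('u')(Y, d) = 3 (Function('u')(Y, d) = Add(7, -4) = 3)
Mul(Function('u')(305, 143), Pow(Mul(192, Add(Add(15, -11), 12)), -1)) = Mul(3, Pow(Mul(192, Add(Add(15, -11), 12)), -1)) = Mul(3, Pow(Mul(192, Add(4, 12)), -1)) = Mul(3, Pow(Mul(192, 16), -1)) = Mul(3, Pow(3072, -1)) = Mul(3, Rational(1, 3072)) = Rational(1, 1024)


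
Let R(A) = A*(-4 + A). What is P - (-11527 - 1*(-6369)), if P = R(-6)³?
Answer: 221158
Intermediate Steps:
P = 216000 (P = (-6*(-4 - 6))³ = (-6*(-10))³ = 60³ = 216000)
P - (-11527 - 1*(-6369)) = 216000 - (-11527 - 1*(-6369)) = 216000 - (-11527 + 6369) = 216000 - 1*(-5158) = 216000 + 5158 = 221158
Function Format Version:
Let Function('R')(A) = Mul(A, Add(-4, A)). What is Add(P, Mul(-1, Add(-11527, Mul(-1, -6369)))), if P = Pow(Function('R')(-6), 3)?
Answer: 221158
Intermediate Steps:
P = 216000 (P = Pow(Mul(-6, Add(-4, -6)), 3) = Pow(Mul(-6, -10), 3) = Pow(60, 3) = 216000)
Add(P, Mul(-1, Add(-11527, Mul(-1, -6369)))) = Add(216000, Mul(-1, Add(-11527, Mul(-1, -6369)))) = Add(216000, Mul(-1, Add(-11527, 6369))) = Add(216000, Mul(-1, -5158)) = Add(216000, 5158) = 221158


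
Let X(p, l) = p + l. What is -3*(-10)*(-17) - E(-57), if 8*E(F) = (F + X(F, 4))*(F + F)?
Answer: -4155/2 ≈ -2077.5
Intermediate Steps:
X(p, l) = l + p
E(F) = F*(4 + 2*F)/4 (E(F) = ((F + (4 + F))*(F + F))/8 = ((4 + 2*F)*(2*F))/8 = (2*F*(4 + 2*F))/8 = F*(4 + 2*F)/4)
-3*(-10)*(-17) - E(-57) = -3*(-10)*(-17) - (-57)*(2 - 57)/2 = 30*(-17) - (-57)*(-55)/2 = -510 - 1*3135/2 = -510 - 3135/2 = -4155/2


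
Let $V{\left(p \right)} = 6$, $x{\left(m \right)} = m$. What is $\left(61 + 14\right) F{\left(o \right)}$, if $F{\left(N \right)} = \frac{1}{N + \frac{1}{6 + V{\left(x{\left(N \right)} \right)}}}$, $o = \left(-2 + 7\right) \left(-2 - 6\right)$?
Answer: $- \frac{900}{479} \approx -1.8789$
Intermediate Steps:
$o = -40$ ($o = 5 \left(-8\right) = -40$)
$F{\left(N \right)} = \frac{1}{\frac{1}{12} + N}$ ($F{\left(N \right)} = \frac{1}{N + \frac{1}{6 + 6}} = \frac{1}{N + \frac{1}{12}} = \frac{1}{\frac{1}{12} + N}$)
$\left(61 + 14\right) F{\left(o \right)} = \left(61 + 14\right) \frac{12}{1 + 12 \left(-40\right)} = 75 \frac{12}{1 - 480} = 75 \frac{12}{-479} = 75 \cdot 12 \left(- \frac{1}{479}\right) = 75 \left(- \frac{12}{479}\right) = - \frac{900}{479}$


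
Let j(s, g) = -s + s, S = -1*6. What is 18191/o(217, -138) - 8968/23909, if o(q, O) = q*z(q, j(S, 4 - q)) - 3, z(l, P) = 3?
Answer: 429117355/15493032 ≈ 27.697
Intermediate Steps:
S = -6
j(s, g) = 0
o(q, O) = -3 + 3*q (o(q, O) = q*3 - 3 = 3*q - 3 = -3 + 3*q)
18191/o(217, -138) - 8968/23909 = 18191/(-3 + 3*217) - 8968/23909 = 18191/(-3 + 651) - 8968*1/23909 = 18191/648 - 8968/23909 = 429117355/15493032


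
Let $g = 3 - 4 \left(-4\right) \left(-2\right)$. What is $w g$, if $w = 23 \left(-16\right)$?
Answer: $10672$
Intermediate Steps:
$w = -368$
$g = -29$ ($g = 3 - \left(-16\right) \left(-2\right) = 3 - 32 = -29$)
$w g = \left(-368\right) \left(-29\right) = 10672$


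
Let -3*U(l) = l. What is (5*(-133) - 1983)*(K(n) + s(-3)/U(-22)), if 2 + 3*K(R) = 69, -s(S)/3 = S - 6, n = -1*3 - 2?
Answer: -2273308/33 ≈ -68888.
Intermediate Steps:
n = -5 (n = -3 - 2 = -5)
U(l) = -l/3
s(S) = 18 - 3*S (s(S) = -3*(S - 6) = -3*(-6 + S) = 18 - 3*S)
K(R) = 67/3 (K(R) = -⅔ + (⅓)*69 = -⅔ + 23 = 67/3)
(5*(-133) - 1983)*(K(n) + s(-3)/U(-22)) = (5*(-133) - 1983)*(67/3 + (18 - 3*(-3))/((-⅓*(-22)))) = (-665 - 1983)*(67/3 + (18 + 9)/(22/3)) = -2648*(67/3 + 27*(3/22)) = -2648*(67/3 + 81/22) = -2648*1717/66 = -2273308/33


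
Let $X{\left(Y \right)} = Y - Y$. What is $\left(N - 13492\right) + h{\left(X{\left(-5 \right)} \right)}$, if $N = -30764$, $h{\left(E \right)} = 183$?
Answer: $-44073$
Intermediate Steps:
$X{\left(Y \right)} = 0$
$\left(N - 13492\right) + h{\left(X{\left(-5 \right)} \right)} = \left(-30764 - 13492\right) + 183 = -44256 + 183 = -44073$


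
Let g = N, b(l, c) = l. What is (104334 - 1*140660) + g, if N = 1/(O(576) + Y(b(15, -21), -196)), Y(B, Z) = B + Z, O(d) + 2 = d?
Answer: -14276117/393 ≈ -36326.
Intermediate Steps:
O(d) = -2 + d
N = 1/393 (N = 1/((-2 + 576) + (15 - 196)) = 1/(574 - 181) = 1/393 ≈ 0.0025445)
g = 1/393 ≈ 0.0025445
(104334 - 1*140660) + g = (104334 - 1*140660) + 1/393 = (104334 - 140660) + 1/393 = -36326 + 1/393 = -14276117/393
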